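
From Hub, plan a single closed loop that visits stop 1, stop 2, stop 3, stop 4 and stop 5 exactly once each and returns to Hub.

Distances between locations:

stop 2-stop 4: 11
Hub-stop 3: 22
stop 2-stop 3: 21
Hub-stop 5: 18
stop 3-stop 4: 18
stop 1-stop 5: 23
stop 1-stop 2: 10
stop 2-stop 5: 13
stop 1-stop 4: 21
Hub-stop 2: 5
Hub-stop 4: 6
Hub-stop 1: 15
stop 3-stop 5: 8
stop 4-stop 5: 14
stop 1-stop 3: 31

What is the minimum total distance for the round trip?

70 — the shortest possible round trip.

With 5 stops there are 5!/2 = 60 distinct round trips (a route and its reverse cost the same).
Hub → stop 1 → stop 2 → stop 3 → stop 4 → stop 5 → Hub: 15+10+21+18+14+18 = 96
Hub → stop 1 → stop 2 → stop 3 → stop 5 → stop 4 → Hub: 15+10+21+8+14+6 = 74
Hub → stop 1 → stop 2 → stop 4 → stop 3 → stop 5 → Hub: 15+10+11+18+8+18 = 80
Hub → stop 1 → stop 2 → stop 4 → stop 5 → stop 3 → Hub: 15+10+11+14+8+22 = 80
Hub → stop 1 → stop 2 → stop 5 → stop 3 → stop 4 → Hub: 15+10+13+8+18+6 = 70
Hub → stop 1 → stop 2 → stop 5 → stop 4 → stop 3 → Hub: 15+10+13+14+18+22 = 92
Hub → stop 1 → stop 3 → stop 2 → stop 4 → stop 5 → Hub: 15+31+21+11+14+18 = 110
Hub → stop 1 → stop 3 → stop 2 → stop 5 → stop 4 → Hub: 15+31+21+13+14+6 = 100
Hub → stop 1 → stop 3 → stop 4 → stop 2 → stop 5 → Hub: 15+31+18+11+13+18 = 106
Hub → stop 1 → stop 3 → stop 4 → stop 5 → stop 2 → Hub: 15+31+18+14+13+5 = 96
Hub → stop 1 → stop 3 → stop 5 → stop 2 → stop 4 → Hub: 15+31+8+13+11+6 = 84
Hub → stop 1 → stop 3 → stop 5 → stop 4 → stop 2 → Hub: 15+31+8+14+11+5 = 84
Hub → stop 1 → stop 4 → stop 2 → stop 3 → stop 5 → Hub: 15+21+11+21+8+18 = 94
Hub → stop 1 → stop 4 → stop 2 → stop 5 → stop 3 → Hub: 15+21+11+13+8+22 = 90
… (46 more)
The minimum is 70.
One optimal route: Hub → stop 1 → stop 2 → stop 5 → stop 3 → stop 4 → Hub (or its reverse).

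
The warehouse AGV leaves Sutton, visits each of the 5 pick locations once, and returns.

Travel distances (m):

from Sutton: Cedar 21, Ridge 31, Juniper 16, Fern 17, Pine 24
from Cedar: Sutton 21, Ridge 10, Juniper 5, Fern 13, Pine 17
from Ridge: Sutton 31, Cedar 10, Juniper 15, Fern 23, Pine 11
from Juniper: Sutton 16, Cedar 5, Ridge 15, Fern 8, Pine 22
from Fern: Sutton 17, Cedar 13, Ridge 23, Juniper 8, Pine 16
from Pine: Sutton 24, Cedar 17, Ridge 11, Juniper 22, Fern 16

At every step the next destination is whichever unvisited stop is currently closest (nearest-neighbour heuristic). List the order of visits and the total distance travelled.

Sutton → [Juniper:16 / Fern:17 / Cedar:21 / Pine:24 / Ridge:31] → Juniper (16)
Juniper → [Cedar:5 / Fern:8 / Ridge:15 / Pine:22] → Cedar (5)
Cedar → [Ridge:10 / Fern:13 / Pine:17] → Ridge (10)
Ridge → [Pine:11 / Fern:23] → Pine (11)
Pine → [Fern:16] → Fern (16)
Return Fern→Sutton: 17.
Total = 16 + 5 + 10 + 11 + 16 + 17 = 75.

Total distance 75 m via the nearest-neighbour route Sutton → Juniper → Cedar → Ridge → Pine → Fern → Sutton.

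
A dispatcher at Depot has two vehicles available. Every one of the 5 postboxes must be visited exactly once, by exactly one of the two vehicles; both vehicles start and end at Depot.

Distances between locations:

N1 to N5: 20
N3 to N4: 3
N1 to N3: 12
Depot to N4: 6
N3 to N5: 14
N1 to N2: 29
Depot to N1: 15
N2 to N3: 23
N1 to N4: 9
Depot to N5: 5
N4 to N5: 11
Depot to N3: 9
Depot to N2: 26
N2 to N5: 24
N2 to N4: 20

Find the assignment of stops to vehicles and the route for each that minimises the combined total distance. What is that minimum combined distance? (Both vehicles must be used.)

86 — the smallest possible combined total.

Check every non-empty split of the stops between the two vehicles; for each half take its own optimal tour:
  {N1} + {N2, N3, N4, N5}: 30 + 61 = 91
  {N2} + {N1, N3, N4, N5}: 52 + 46 = 98
  {N1, N2} + {N3, N4, N5}: 70 + 28 = 98
  {N3} + {N1, N2, N4, N5}: 18 + 73 = 91
  {N1, N3} + {N2, N4, N5}: 36 + 55 = 91
  {N2, N3} + {N1, N4, N5}: 58 + 40 = 98
  … (15 splits in total)
  {N1, N2, N3, N4} + {N5}: 76 + 10 = 86  ← best
Best: vehicle 1 Depot → N1 → N2 → N3 → N4 → Depot = 76; vehicle 2 Depot → N5 → Depot = 10; combined 86.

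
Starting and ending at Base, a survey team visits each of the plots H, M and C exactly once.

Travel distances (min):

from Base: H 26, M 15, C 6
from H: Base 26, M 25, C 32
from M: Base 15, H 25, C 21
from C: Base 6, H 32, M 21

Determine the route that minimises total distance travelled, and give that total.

There are 3 distinct closed tours to check (reversals are equivalent).
Base→H→M→C→Base: 26+25+21+6 = 78
Base→H→C→M→Base: 26+32+21+15 = 94
Base→M→H→C→Base: 15+25+32+6 = 78
The minimum is 78.
One optimal route: Base → H → M → C → Base (or its reverse).

78 min — the shortest possible round trip.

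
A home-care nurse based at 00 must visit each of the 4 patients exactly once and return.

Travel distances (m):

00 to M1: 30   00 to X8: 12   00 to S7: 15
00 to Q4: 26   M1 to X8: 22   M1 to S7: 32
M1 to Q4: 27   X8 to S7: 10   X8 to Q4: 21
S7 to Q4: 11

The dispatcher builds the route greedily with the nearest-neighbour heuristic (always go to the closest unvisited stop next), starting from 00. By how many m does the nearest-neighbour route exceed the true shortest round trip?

From 00: X8=12, S7=15, Q4=26, M1=30 → choose X8 (12).
From X8: S7=10, Q4=21, M1=22 → choose S7 (10).
From S7: Q4=11, M1=32 → choose Q4 (11).
From Q4: M1=27 → choose M1 (27).
NN route 00 → X8 → S7 → Q4 → M1 → 00 costs 90.
Optimal: 00 → X8 → M1 → Q4 → S7 → 00 costs 87 (by enumerating all 12 distinct tours).
Excess = 90 − 87 = 3.

3 m longer than the optimal tour.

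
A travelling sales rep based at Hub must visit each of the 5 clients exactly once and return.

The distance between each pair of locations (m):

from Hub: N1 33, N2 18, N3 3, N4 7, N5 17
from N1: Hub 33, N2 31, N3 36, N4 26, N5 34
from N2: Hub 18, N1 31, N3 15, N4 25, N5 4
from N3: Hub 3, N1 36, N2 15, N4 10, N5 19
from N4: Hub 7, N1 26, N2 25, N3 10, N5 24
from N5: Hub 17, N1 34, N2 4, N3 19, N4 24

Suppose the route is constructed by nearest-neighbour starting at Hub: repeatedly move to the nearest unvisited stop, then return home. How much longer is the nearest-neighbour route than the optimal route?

Hub: N3=3, N4=7, N5=17, N2=18, N1=33 ⇒ N3
N3: N4=10, N2=15, N5=19, N1=36 ⇒ N4
N4: N5=24, N2=25, N1=26 ⇒ N5
N5: N2=4, N1=34 ⇒ N2
N2: N1=31 ⇒ N1
NN route Hub → N3 → N4 → N5 → N2 → N1 → Hub costs 105.
Optimal: Hub → N3 → N2 → N5 → N1 → N4 → Hub costs 89 (by enumerating all 60 distinct tours).
Excess = 105 − 89 = 16.

Excess over optimum: 16 m.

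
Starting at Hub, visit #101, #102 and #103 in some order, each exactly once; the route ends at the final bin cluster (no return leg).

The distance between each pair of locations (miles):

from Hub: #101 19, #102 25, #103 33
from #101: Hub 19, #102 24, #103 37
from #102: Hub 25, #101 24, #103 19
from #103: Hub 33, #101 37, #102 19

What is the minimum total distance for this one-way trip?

There are 3! = 6 possible orderings.
Hub → #101 → #102 → #103: 19+24+19 = 62
Hub → #101 → #103 → #102: 19+37+19 = 75
Hub → #102 → #101 → #103: 25+24+37 = 86
Hub → #102 → #103 → #101: 25+19+37 = 81
Hub → #103 → #101 → #102: 33+37+24 = 94
Hub → #103 → #102 → #101: 33+19+24 = 76
The minimum is 62.
One shortest path: Hub → #101 → #102 → #103.

Shortest open route: 62 miles.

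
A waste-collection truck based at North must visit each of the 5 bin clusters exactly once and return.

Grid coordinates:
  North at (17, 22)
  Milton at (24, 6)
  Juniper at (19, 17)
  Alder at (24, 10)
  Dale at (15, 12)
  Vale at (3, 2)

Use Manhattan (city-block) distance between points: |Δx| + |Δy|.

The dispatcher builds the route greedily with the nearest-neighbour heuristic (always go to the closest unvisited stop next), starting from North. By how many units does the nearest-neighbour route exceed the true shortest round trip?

North: Juniper=7, Dale=12, Alder=19, Milton=23, Vale=34 ⇒ Juniper
Juniper: Dale=9, Alder=12, Milton=16, Vale=31 ⇒ Dale
Dale: Alder=11, Milton=15, Vale=22 ⇒ Alder
Alder: Milton=4, Vale=29 ⇒ Milton
Milton: Vale=25 ⇒ Vale
NN route North → Juniper → Dale → Alder → Milton → Vale → North costs 90.
Optimal: North → Juniper → Alder → Milton → Vale → Dale → North costs 82 (by enumerating all 60 distinct tours).
Excess = 90 − 82 = 8.

The nearest-neighbour route is 8 longer than optimal.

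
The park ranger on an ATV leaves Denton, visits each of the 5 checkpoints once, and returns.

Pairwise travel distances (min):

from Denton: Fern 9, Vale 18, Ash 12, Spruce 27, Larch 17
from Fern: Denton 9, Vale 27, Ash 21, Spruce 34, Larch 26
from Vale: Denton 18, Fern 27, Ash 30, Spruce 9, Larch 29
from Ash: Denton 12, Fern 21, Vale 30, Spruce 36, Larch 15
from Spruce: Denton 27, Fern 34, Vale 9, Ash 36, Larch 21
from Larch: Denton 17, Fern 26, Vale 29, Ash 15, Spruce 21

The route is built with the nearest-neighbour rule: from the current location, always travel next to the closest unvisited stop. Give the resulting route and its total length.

Denton → [Fern:9 / Ash:12 / Larch:17 / Vale:18 / Spruce:27] → Fern (9)
Fern → [Ash:21 / Larch:26 / Vale:27 / Spruce:34] → Ash (21)
Ash → [Larch:15 / Vale:30 / Spruce:36] → Larch (15)
Larch → [Spruce:21 / Vale:29] → Spruce (21)
Spruce → [Vale:9] → Vale (9)
Return Vale→Denton: 18.
Total = 9 + 21 + 15 + 21 + 9 + 18 = 93.

93 min along Denton → Fern → Ash → Larch → Spruce → Vale → Denton.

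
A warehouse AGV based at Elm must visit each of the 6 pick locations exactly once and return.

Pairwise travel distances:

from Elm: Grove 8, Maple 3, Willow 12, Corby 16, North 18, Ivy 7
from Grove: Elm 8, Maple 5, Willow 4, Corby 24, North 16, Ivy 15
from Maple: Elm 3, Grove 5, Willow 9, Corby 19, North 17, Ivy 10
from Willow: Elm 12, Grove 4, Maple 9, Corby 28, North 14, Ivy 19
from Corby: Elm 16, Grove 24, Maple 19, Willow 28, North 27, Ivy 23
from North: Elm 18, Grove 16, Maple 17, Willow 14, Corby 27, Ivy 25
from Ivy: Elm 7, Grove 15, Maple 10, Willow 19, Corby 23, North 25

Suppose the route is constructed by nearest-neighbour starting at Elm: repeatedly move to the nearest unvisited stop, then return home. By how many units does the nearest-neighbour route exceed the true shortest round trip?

From Elm: Maple=3, Ivy=7, Grove=8, Willow=12, Corby=16, North=18 → choose Maple (3).
From Maple: Grove=5, Willow=9, Ivy=10, North=17, Corby=19 → choose Grove (5).
From Grove: Willow=4, Ivy=15, North=16, Corby=24 → choose Willow (4).
From Willow: North=14, Ivy=19, Corby=28 → choose North (14).
From North: Ivy=25, Corby=27 → choose Ivy (25).
From Ivy: Corby=23 → choose Corby (23).
NN route Elm → Maple → Grove → Willow → North → Ivy → Corby → Elm costs 90.
Optimal: Elm → Maple → Grove → Willow → North → Corby → Ivy → Elm costs 83 (by enumerating all 360 distinct tours).
Excess = 90 − 83 = 7.

7 longer than the optimal tour.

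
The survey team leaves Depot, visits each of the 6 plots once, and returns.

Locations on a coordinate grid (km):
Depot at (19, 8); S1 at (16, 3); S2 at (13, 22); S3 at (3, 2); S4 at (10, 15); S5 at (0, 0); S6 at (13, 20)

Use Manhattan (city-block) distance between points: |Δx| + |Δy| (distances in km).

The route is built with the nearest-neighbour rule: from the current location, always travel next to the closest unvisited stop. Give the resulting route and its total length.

From Depot: distances to unvisited — S1=8, S4=16, S6=18, S2=20, S3=22, S5=27. Nearest is S1 (8).
From S1: distances to unvisited — S3=14, S4=18, S5=19, S6=20, S2=22. Nearest is S3 (14).
From S3: distances to unvisited — S5=5, S4=20, S6=28, S2=30. Nearest is S5 (5).
From S5: distances to unvisited — S4=25, S6=33, S2=35. Nearest is S4 (25).
From S4: distances to unvisited — S6=8, S2=10. Nearest is S6 (8).
From S6: distances to unvisited — S2=2. Nearest is S2 (2).
Return S2→Depot: 20.
Total = 8 + 14 + 5 + 25 + 8 + 2 + 20 = 82.

82 km along Depot → S1 → S3 → S5 → S4 → S6 → S2 → Depot.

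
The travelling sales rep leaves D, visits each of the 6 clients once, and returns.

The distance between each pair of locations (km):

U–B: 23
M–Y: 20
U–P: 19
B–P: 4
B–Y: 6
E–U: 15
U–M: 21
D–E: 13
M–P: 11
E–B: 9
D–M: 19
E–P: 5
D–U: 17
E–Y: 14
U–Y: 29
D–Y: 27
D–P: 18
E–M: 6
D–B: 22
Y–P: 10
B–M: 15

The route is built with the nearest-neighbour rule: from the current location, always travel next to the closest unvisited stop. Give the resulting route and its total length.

Total distance 86 km via the nearest-neighbour route D → E → P → B → Y → M → U → D.

D → [E:13 / U:17 / P:18 / M:19 / B:22 / Y:27] → E (13)
E → [P:5 / M:6 / B:9 / Y:14 / U:15] → P (5)
P → [B:4 / Y:10 / M:11 / U:19] → B (4)
B → [Y:6 / M:15 / U:23] → Y (6)
Y → [M:20 / U:29] → M (20)
M → [U:21] → U (21)
Return U→D: 17.
Total = 13 + 5 + 4 + 6 + 20 + 21 + 17 = 86.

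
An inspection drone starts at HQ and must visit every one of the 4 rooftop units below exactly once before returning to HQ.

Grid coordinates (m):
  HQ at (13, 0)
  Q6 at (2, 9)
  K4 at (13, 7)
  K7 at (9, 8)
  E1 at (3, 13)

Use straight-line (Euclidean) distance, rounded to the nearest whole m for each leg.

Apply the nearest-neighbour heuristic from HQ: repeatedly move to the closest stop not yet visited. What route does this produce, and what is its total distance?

38 m along HQ → K4 → K7 → Q6 → E1 → HQ.

HQ → [K4:7 / K7:9 / Q6:14 / E1:16] → K4 (7)
K4 → [K7:4 / Q6:11 / E1:12] → K7 (4)
K7 → [Q6:7 / E1:8] → Q6 (7)
Q6 → [E1:4] → E1 (4)
Return E1→HQ: 16.
Total = 7 + 4 + 7 + 4 + 16 = 38.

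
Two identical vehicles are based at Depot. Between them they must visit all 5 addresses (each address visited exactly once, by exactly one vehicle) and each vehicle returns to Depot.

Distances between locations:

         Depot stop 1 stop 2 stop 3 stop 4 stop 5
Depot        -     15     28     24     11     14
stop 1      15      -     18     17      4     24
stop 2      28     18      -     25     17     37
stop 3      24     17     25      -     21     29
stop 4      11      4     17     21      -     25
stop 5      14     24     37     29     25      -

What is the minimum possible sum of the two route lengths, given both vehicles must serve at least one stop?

There are 2^4 − 1 = 15 ways to divide the 5 stops into two non-empty groups. For each, the best each vehicle can do is its own shortest tour through its group:
  {stop 1} + {stop 2, stop 3, stop 4, stop 5}: 30 + 96 = 126
  {stop 2} + {stop 1, stop 3, stop 4, stop 5}: 56 + 75 = 131
  {stop 1, stop 2} + {stop 3, stop 4, stop 5}: 61 + 75 = 136
  {stop 3} + {stop 1, stop 2, stop 4, stop 5}: 48 + 84 = 132
  {stop 1, stop 3} + {stop 2, stop 4, stop 5}: 56 + 79 = 135
  {stop 2, stop 3} + {stop 1, stop 4, stop 5}: 77 + 53 = 130
  … (15 splits in total)
  {stop 1, stop 2, stop 3, stop 4} + {stop 5}: 82 + 28 = 110  ← best
Best: vehicle 1 Depot → stop 3 → stop 2 → stop 1 → stop 4 → Depot = 82; vehicle 2 Depot → stop 5 → Depot = 28; combined 110.

110 — the smallest possible combined total.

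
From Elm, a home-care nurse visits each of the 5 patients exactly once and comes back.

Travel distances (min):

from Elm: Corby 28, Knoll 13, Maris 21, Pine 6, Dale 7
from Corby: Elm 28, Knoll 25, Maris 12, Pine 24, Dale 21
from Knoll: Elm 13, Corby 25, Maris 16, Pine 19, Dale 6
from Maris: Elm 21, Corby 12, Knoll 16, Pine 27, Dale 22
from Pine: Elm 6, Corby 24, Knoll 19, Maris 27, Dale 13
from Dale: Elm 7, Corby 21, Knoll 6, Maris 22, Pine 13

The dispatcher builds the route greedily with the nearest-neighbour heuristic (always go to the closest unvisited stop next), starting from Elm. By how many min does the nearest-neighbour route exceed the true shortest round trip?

Elm: Pine=6, Dale=7, Knoll=13, Maris=21, Corby=28 ⇒ Pine
Pine: Dale=13, Knoll=19, Corby=24, Maris=27 ⇒ Dale
Dale: Knoll=6, Corby=21, Maris=22 ⇒ Knoll
Knoll: Maris=16, Corby=25 ⇒ Maris
Maris: Corby=12 ⇒ Corby
NN route Elm → Pine → Dale → Knoll → Maris → Corby → Elm costs 81.
Optimal: Elm → Pine → Corby → Maris → Knoll → Dale → Elm costs 71 (by enumerating all 60 distinct tours).
Excess = 81 − 71 = 10.

10 min longer than the optimal tour.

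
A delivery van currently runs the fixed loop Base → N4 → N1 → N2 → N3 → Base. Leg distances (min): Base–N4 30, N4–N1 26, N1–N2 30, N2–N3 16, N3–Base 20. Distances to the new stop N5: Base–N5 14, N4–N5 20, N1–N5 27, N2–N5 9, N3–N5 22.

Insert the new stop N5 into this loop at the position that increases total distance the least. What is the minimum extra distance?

Insertion cost between consecutive stops i–j is d(i,N5) + d(N5,j) − d(i,j):
  between Base and N4: 14 + 20 − 30 = 4
  between N4 and N1: 20 + 27 − 26 = 21
  between N1 and N2: 27 + 9 − 30 = 6
  between N2 and N3: 9 + 22 − 16 = 15
  between N3 and Base: 22 + 14 − 20 = 16
Cheapest insertion is between Base and N4, adding 4.
New total = 122 + 4 = 126.

+4 min — insert N5 between Base and N4.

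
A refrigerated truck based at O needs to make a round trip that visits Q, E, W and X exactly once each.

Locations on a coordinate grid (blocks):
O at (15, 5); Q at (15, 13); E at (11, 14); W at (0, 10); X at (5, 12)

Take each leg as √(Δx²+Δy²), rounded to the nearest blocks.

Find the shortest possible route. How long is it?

O→Q→E→W→X→O: 8+4+12+5+12 = 41
O→Q→E→X→W→O: 8+4+6+5+16 = 39
O→Q→W→E→X→O: 8+15+12+6+12 = 53
O→Q→W→X→E→O: 8+15+5+6+10 = 44
O→Q→X→E→W→O: 8+10+6+12+16 = 52
O→Q→X→W→E→O: 8+10+5+12+10 = 45
O→E→Q→W→X→O: 10+4+15+5+12 = 46
O→E→Q→X→W→O: 10+4+10+5+16 = 45
O→E→W→Q→X→O: 10+12+15+10+12 = 59
O→E→X→Q→W→O: 10+6+10+15+16 = 57
O→W→Q→E→X→O: 16+15+4+6+12 = 53
O→W→E→Q→X→O: 16+12+4+10+12 = 54
The minimum is 39.
One optimal route: O → Q → E → X → W → O (or its reverse).

39 blocks — the shortest possible round trip.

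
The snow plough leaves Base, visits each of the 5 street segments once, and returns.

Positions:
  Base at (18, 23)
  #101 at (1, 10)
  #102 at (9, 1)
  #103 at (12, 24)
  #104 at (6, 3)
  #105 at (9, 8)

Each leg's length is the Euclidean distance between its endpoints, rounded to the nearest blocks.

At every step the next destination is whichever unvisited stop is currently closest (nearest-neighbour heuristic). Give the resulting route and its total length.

65 blocks along Base → #103 → #105 → #104 → #102 → #101 → Base.

Base → [#103:6 / #105:17 / #101:21 / #104:23 / #102:24] → #103 (6)
#103 → [#105:16 / #101:18 / #104:22 / #102:23] → #105 (16)
#105 → [#104:6 / #102:7 / #101:8] → #104 (6)
#104 → [#102:4 / #101:9] → #102 (4)
#102 → [#101:12] → #101 (12)
Return #101→Base: 21.
Total = 6 + 16 + 6 + 4 + 12 + 21 = 65.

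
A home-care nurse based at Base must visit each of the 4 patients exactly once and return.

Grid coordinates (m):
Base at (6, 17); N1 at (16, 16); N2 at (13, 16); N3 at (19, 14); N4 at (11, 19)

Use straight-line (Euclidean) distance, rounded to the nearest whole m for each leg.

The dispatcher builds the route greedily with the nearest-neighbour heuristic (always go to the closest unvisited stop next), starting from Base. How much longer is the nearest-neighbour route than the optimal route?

Excess over optimum: 1 m.

Base: N4=5, N2=7, N1=10, N3=13 ⇒ N4
N4: N2=4, N1=6, N3=9 ⇒ N2
N2: N1=3, N3=6 ⇒ N1
N1: N3=4 ⇒ N3
NN route Base → N4 → N2 → N1 → N3 → Base costs 29.
Optimal: Base → N2 → N1 → N3 → N4 → Base costs 28 (by enumerating all 12 distinct tours).
Excess = 29 − 28 = 1.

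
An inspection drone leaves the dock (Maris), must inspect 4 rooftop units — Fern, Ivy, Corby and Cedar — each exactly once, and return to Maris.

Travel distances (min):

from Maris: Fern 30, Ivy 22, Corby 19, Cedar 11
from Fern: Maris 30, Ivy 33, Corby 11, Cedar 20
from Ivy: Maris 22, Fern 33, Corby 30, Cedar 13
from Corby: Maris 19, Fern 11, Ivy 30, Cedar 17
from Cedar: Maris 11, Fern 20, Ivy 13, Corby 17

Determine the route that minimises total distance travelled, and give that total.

Shortest round trip = 85 min.

With 4 stops there are 4!/2 = 12 distinct round trips (a route and its reverse cost the same).
Maris → Fern → Ivy → Corby → Cedar → Maris: 30+33+30+17+11 = 121
Maris → Fern → Ivy → Cedar → Corby → Maris: 30+33+13+17+19 = 112
Maris → Fern → Corby → Ivy → Cedar → Maris: 30+11+30+13+11 = 95
Maris → Fern → Corby → Cedar → Ivy → Maris: 30+11+17+13+22 = 93
Maris → Fern → Cedar → Ivy → Corby → Maris: 30+20+13+30+19 = 112
Maris → Fern → Cedar → Corby → Ivy → Maris: 30+20+17+30+22 = 119
Maris → Ivy → Fern → Corby → Cedar → Maris: 22+33+11+17+11 = 94
Maris → Ivy → Fern → Cedar → Corby → Maris: 22+33+20+17+19 = 111
Maris → Ivy → Corby → Fern → Cedar → Maris: 22+30+11+20+11 = 94
Maris → Ivy → Cedar → Fern → Corby → Maris: 22+13+20+11+19 = 85
Maris → Corby → Fern → Ivy → Cedar → Maris: 19+11+33+13+11 = 87
Maris → Corby → Ivy → Fern → Cedar → Maris: 19+30+33+20+11 = 113
The minimum is 85.
One optimal route: Maris → Ivy → Cedar → Fern → Corby → Maris (or its reverse).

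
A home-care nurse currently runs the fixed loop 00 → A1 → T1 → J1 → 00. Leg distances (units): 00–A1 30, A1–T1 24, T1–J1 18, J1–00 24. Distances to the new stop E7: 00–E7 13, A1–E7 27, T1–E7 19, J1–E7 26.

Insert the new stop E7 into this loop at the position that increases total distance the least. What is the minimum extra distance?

Adding 10 by placing E7 on the 00–A1 leg.

Insertion cost between consecutive stops i–j is d(i,E7) + d(E7,j) − d(i,j):
  between 00 and A1: 13 + 27 − 30 = 10
  between A1 and T1: 27 + 19 − 24 = 22
  between T1 and J1: 19 + 26 − 18 = 27
  between J1 and 00: 26 + 13 − 24 = 15
Cheapest insertion is between 00 and A1, adding 10.
New total = 96 + 10 = 106.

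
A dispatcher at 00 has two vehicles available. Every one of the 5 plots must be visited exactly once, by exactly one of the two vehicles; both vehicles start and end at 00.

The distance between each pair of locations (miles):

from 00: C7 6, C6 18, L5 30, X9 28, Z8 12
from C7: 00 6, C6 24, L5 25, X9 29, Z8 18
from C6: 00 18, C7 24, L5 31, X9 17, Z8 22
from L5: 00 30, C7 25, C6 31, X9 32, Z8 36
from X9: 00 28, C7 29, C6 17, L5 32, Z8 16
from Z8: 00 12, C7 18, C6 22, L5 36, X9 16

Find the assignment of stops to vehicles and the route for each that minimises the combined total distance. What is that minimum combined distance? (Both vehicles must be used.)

Minimum combined distance: 118 miles.

Try each way of splitting the stops between the two vehicles (each non-empty) and, for each split, find the best tour for each vehicle:
  {C7} + {C6, L5, X9, Z8}: 12 + 106 = 118
  {C6} + {C7, L5, X9, Z8}: 36 + 91 = 127
  {C7, C6} + {L5, X9, Z8}: 48 + 90 = 138
  {L5} + {C7, C6, X9, Z8}: 60 + 75 = 135
  {C7, L5} + {C6, X9, Z8}: 61 + 63 = 124
  {C6, L5} + {C7, X9, Z8}: 79 + 63 = 142
  … (15 splits in total)
Best: vehicle 1 00 → C7 → 00 = 12; vehicle 2 00 → L5 → C6 → X9 → Z8 → 00 = 106; combined 118.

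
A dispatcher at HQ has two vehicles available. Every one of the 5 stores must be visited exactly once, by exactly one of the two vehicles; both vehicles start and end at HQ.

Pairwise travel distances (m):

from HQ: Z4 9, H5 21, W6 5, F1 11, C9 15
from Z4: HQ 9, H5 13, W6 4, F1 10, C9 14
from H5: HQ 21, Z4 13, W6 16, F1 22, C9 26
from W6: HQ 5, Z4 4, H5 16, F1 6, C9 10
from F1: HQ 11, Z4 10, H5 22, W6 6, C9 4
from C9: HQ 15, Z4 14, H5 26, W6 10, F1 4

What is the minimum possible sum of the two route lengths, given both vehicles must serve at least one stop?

Check every non-empty split of the stops between the two vehicles; for each half take its own optimal tour:
  {Z4} + {H5, W6, F1, C9}: 18 + 62 = 80
  {H5} + {Z4, W6, F1, C9}: 42 + 38 = 80
  {Z4, H5} + {W6, F1, C9}: 43 + 30 = 73
  {W6} + {Z4, H5, F1, C9}: 10 + 63 = 73
  {Z4, W6} + {H5, F1, C9}: 18 + 62 = 80
  {H5, W6} + {Z4, F1, C9}: 42 + 38 = 80
  … (15 splits in total)
Best: vehicle 1 HQ → Z4 → H5 → HQ = 43; vehicle 2 HQ → W6 → F1 → C9 → HQ = 30; combined 73.

Minimum combined distance: 73 m.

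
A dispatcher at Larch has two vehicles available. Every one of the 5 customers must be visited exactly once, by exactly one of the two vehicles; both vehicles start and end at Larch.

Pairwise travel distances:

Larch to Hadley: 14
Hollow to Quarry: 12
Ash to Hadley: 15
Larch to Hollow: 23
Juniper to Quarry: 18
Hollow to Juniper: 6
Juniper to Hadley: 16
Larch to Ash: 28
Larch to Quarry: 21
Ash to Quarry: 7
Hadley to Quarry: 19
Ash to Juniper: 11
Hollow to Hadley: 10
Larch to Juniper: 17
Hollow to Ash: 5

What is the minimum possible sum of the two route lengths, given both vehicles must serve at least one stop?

Try each way of splitting the stops between the two vehicles (each non-empty) and, for each split, find the best tour for each vehicle:
  {Hollow} + {Ash, Juniper, Hadley, Quarry}: 46 + 68 = 114
  {Ash} + {Hollow, Juniper, Hadley, Quarry}: 56 + 68 = 124
  {Hollow, Ash} + {Juniper, Hadley, Quarry}: 56 + 68 = 124
  {Juniper} + {Hollow, Ash, Hadley, Quarry}: 34 + 57 = 91
  {Hollow, Juniper} + {Ash, Hadley, Quarry}: 46 + 57 = 103
  {Ash, Juniper} + {Hollow, Hadley, Quarry}: 56 + 57 = 113
  … (15 splits in total)
  {Hadley} + {Hollow, Ash, Juniper, Quarry}: 28 + 56 = 84  ← best
Best: vehicle 1 Larch → Hadley → Larch = 28; vehicle 2 Larch → Juniper → Hollow → Ash → Quarry → Larch = 56; combined 84.

84 — the smallest possible combined total.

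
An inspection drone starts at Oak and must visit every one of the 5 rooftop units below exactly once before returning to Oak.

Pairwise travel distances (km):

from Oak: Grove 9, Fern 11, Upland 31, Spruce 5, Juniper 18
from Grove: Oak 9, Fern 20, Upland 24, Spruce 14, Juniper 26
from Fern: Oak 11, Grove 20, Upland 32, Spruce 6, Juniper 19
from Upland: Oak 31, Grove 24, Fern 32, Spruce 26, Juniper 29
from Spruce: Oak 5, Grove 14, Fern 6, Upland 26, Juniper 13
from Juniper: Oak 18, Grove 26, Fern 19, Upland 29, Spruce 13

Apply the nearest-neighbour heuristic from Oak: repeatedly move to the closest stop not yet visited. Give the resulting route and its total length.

Total distance 111 km via the nearest-neighbour route Oak → Spruce → Fern → Juniper → Grove → Upland → Oak.

At Oak the remaining stops are Spruce 5, Grove 9, Fern 11, Juniper 18, Upland 31; go to Spruce.
At Spruce the remaining stops are Fern 6, Juniper 13, Grove 14, Upland 26; go to Fern.
At Fern the remaining stops are Juniper 19, Grove 20, Upland 32; go to Juniper.
At Juniper the remaining stops are Grove 26, Upland 29; go to Grove.
At Grove the remaining stops are Upland 24; go to Upland.
Return Upland→Oak: 31.
Total = 5 + 6 + 19 + 26 + 24 + 31 = 111.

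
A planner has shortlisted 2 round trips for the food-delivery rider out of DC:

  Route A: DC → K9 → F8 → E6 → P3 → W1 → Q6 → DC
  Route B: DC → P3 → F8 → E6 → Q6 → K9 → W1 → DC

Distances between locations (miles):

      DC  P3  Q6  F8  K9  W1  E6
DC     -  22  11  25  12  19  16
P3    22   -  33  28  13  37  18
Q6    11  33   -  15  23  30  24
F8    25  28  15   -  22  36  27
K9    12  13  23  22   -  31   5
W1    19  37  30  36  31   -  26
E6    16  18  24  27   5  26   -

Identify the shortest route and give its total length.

Route A: 12 + 22 + 27 + 18 + 37 + 30 + 11 = 157
Route B: 22 + 28 + 27 + 24 + 23 + 31 + 19 = 174

157 miles — Route A is the shortest.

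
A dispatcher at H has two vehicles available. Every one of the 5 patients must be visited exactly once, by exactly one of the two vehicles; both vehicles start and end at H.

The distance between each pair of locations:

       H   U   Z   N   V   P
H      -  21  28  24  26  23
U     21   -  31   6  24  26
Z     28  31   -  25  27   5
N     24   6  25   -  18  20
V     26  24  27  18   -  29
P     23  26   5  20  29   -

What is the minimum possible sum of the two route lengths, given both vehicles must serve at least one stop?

Minimum combined distance: 127.

Check every non-empty split of the stops between the two vehicles; for each half take its own optimal tour:
  {U} + {Z, N, V, P}: 42 + 97 = 139
  {Z} + {U, N, V, P}: 56 + 97 = 153
  {U, Z} + {N, V, P}: 80 + 87 = 167
  {N} + {U, Z, V, P}: 48 + 100 = 148
  {U, N} + {Z, V, P}: 51 + 81 = 132
  {Z, N} + {U, V, P}: 77 + 97 = 174
  … (15 splits in total)
  {U, N, V} + {Z, P}: 71 + 56 = 127  ← best
Best: vehicle 1 H → U → N → V → H = 71; vehicle 2 H → Z → P → H = 56; combined 127.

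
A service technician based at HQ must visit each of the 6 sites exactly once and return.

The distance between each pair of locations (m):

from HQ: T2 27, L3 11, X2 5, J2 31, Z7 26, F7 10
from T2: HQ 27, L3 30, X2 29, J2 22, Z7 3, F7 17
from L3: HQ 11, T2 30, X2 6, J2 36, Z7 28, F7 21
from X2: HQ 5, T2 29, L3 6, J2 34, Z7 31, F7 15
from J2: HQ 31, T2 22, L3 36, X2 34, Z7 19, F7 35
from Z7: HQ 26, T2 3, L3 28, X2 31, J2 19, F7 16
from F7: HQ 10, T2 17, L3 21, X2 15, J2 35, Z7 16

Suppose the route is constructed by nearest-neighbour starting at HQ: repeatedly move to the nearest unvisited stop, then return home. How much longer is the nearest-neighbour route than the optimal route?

Excess over optimum: 8 m.

HQ: X2=5, F7=10, L3=11, Z7=26, T2=27, J2=31 ⇒ X2
X2: L3=6, F7=15, T2=29, Z7=31, J2=34 ⇒ L3
L3: F7=21, Z7=28, T2=30, J2=36 ⇒ F7
F7: Z7=16, T2=17, J2=35 ⇒ Z7
Z7: T2=3, J2=19 ⇒ T2
T2: J2=22 ⇒ J2
NN route HQ → X2 → L3 → F7 → Z7 → T2 → J2 → HQ costs 104.
Optimal: HQ → X2 → L3 → J2 → Z7 → T2 → F7 → HQ costs 96 (by enumerating all 360 distinct tours).
Excess = 104 − 96 = 8.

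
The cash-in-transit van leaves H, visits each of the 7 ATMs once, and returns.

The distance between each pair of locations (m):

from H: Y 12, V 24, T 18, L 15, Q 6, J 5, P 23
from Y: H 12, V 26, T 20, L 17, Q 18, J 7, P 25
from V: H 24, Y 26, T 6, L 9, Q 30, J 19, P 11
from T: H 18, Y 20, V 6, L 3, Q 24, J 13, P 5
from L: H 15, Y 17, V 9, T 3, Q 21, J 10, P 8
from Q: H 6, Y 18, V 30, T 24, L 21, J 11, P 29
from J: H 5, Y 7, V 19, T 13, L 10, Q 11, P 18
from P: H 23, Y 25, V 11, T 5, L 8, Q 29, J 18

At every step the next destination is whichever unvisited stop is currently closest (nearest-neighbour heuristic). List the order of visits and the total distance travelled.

Total distance 84 m via the nearest-neighbour route H → J → Y → L → T → P → V → Q → H.

H → [J:5 / Q:6 / Y:12 / L:15 / T:18 / P:23 / V:24] → J (5)
J → [Y:7 / L:10 / Q:11 / T:13 / P:18 / V:19] → Y (7)
Y → [L:17 / Q:18 / T:20 / P:25 / V:26] → L (17)
L → [T:3 / P:8 / V:9 / Q:21] → T (3)
T → [P:5 / V:6 / Q:24] → P (5)
P → [V:11 / Q:29] → V (11)
V → [Q:30] → Q (30)
Return Q→H: 6.
Total = 5 + 7 + 17 + 3 + 5 + 11 + 30 + 6 = 84.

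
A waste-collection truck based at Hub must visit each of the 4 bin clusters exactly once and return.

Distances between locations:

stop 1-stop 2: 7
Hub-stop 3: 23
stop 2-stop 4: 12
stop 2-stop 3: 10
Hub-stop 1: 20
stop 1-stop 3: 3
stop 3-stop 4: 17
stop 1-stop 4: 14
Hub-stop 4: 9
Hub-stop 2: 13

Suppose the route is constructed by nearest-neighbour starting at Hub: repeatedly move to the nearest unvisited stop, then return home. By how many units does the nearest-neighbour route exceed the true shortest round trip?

Hub: stop 4=9, stop 2=13, stop 1=20, stop 3=23 ⇒ stop 4
stop 4: stop 2=12, stop 1=14, stop 3=17 ⇒ stop 2
stop 2: stop 1=7, stop 3=10 ⇒ stop 1
stop 1: stop 3=3 ⇒ stop 3
NN route Hub → stop 4 → stop 2 → stop 1 → stop 3 → Hub costs 54.
Optimal: Hub → stop 2 → stop 1 → stop 3 → stop 4 → Hub costs 49 (by enumerating all 12 distinct tours).
Excess = 54 − 49 = 5.

Excess over optimum: 5.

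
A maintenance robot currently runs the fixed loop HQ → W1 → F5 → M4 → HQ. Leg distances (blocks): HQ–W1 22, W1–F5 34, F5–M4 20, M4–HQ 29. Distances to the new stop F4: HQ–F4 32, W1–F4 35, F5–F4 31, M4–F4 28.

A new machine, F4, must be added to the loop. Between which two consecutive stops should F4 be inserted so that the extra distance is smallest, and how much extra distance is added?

Insertion cost between consecutive stops i–j is d(i,F4) + d(F4,j) − d(i,j):
  between HQ and W1: 32 + 35 − 22 = 45
  between W1 and F5: 35 + 31 − 34 = 32
  between F5 and M4: 31 + 28 − 20 = 39
  between M4 and HQ: 28 + 32 − 29 = 31
Cheapest insertion is between M4 and HQ, adding 31.
New total = 105 + 31 = 136.

Minimum extra distance: 31 blocks, inserting F4 between M4 and HQ.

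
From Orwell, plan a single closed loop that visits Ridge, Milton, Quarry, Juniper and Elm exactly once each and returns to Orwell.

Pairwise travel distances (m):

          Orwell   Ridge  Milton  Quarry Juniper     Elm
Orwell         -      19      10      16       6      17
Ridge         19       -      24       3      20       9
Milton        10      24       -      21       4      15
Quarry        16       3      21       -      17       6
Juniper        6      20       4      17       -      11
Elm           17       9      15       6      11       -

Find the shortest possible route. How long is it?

53 m — the shortest possible round trip.

Orwell→Ridge→Milton→Quarry→Juniper→Elm→Orwell: 19+24+21+17+11+17 = 109
Orwell→Ridge→Milton→Quarry→Elm→Juniper→Orwell: 19+24+21+6+11+6 = 87
Orwell→Ridge→Milton→Juniper→Quarry→Elm→Orwell: 19+24+4+17+6+17 = 87
Orwell→Ridge→Milton→Juniper→Elm→Quarry→Orwell: 19+24+4+11+6+16 = 80
Orwell→Ridge→Milton→Elm→Quarry→Juniper→Orwell: 19+24+15+6+17+6 = 87
Orwell→Ridge→Milton→Elm→Juniper→Quarry→Orwell: 19+24+15+11+17+16 = 102
Orwell→Ridge→Quarry→Milton→Juniper→Elm→Orwell: 19+3+21+4+11+17 = 75
Orwell→Ridge→Quarry→Milton→Elm→Juniper→Orwell: 19+3+21+15+11+6 = 75
Orwell→Ridge→Quarry→Juniper→Milton→Elm→Orwell: 19+3+17+4+15+17 = 75
Orwell→Ridge→Quarry→Juniper→Elm→Milton→Orwell: 19+3+17+11+15+10 = 75
Orwell→Ridge→Quarry→Elm→Milton→Juniper→Orwell: 19+3+6+15+4+6 = 53
Orwell→Ridge→Quarry→Elm→Juniper→Milton→Orwell: 19+3+6+11+4+10 = 53
Orwell→Ridge→Juniper→Milton→Quarry→Elm→Orwell: 19+20+4+21+6+17 = 87
Orwell→Ridge→Juniper→Milton→Elm→Quarry→Orwell: 19+20+4+15+6+16 = 80
… (46 more)
The minimum is 53.
One optimal route: Orwell → Ridge → Quarry → Elm → Milton → Juniper → Orwell (or its reverse).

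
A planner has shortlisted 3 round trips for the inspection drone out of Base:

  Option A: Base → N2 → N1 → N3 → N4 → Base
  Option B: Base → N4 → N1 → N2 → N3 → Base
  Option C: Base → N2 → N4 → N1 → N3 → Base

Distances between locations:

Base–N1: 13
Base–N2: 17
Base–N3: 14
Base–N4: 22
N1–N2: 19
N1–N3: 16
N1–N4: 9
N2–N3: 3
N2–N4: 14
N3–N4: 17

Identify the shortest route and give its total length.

Shortest is Option B, total 67.

Option A: 17 + 19 + 16 + 17 + 22 = 91
Option B: 22 + 9 + 19 + 3 + 14 = 67
Option C: 17 + 14 + 9 + 16 + 14 = 70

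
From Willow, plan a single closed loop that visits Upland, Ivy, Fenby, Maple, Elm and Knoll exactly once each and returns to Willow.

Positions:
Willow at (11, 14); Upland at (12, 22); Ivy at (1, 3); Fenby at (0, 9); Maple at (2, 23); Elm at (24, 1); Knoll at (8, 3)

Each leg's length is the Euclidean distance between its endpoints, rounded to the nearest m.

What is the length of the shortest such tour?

With 6 stops there are 6!/2 = 360 distinct round trips (a route and its reverse cost the same).
Willow → Upland → Ivy → Fenby → Maple → Elm → Knoll → Willow: 8+22+6+14+31+16+11 = 108
Willow → Upland → Ivy → Fenby → Maple → Knoll → Elm → Willow: 8+22+6+14+21+16+18 = 105
Willow → Upland → Ivy → Fenby → Elm → Maple → Knoll → Willow: 8+22+6+25+31+21+11 = 124
Willow → Upland → Ivy → Fenby → Elm → Knoll → Maple → Willow: 8+22+6+25+16+21+13 = 111
Willow → Upland → Ivy → Fenby → Knoll → Maple → Elm → Willow: 8+22+6+10+21+31+18 = 116
Willow → Upland → Ivy → Fenby → Knoll → Elm → Maple → Willow: 8+22+6+10+16+31+13 = 106
Willow → Upland → Ivy → Maple → Fenby → Elm → Knoll → Willow: 8+22+20+14+25+16+11 = 116
Willow → Upland → Ivy → Maple → Fenby → Knoll → Elm → Willow: 8+22+20+14+10+16+18 = 108
… (352 more)
Willow → Upland → Maple → Fenby → Ivy → Knoll → Elm → Willow: 8+10+14+6+7+16+18 = 79  ← best
The minimum is 79.
One optimal route: Willow → Upland → Maple → Fenby → Ivy → Knoll → Elm → Willow (or its reverse).

Shortest round trip = 79 m.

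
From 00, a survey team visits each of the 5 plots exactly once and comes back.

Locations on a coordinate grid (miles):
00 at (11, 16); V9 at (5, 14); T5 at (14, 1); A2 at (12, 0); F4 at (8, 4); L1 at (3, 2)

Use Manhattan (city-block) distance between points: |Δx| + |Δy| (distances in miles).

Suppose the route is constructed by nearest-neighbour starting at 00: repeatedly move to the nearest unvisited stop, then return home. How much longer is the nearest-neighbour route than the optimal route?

00: V9=8, F4=15, A2=17, T5=18, L1=22 ⇒ V9
V9: F4=13, L1=14, A2=21, T5=22 ⇒ F4
F4: L1=7, A2=8, T5=9 ⇒ L1
L1: A2=11, T5=12 ⇒ A2
A2: T5=3 ⇒ T5
NN route 00 → V9 → F4 → L1 → A2 → T5 → 00 costs 60.
Optimal: 00 → V9 → L1 → F4 → T5 → A2 → 00 costs 58 (by enumerating all 60 distinct tours).
Excess = 60 − 58 = 2.

Excess over optimum: 2 miles.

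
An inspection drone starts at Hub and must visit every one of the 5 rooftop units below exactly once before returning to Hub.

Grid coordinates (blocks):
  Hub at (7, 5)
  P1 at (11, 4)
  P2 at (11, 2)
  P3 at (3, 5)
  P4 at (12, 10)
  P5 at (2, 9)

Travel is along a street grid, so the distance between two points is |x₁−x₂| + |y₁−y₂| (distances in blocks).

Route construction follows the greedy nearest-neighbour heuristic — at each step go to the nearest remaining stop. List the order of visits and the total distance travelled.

From Hub: distances to unvisited — P3=4, P1=5, P2=7, P5=9, P4=10. Nearest is P3 (4).
From P3: distances to unvisited — P5=5, P1=9, P2=11, P4=14. Nearest is P5 (5).
From P5: distances to unvisited — P4=11, P1=14, P2=16. Nearest is P4 (11).
From P4: distances to unvisited — P1=7, P2=9. Nearest is P1 (7).
From P1: distances to unvisited — P2=2. Nearest is P2 (2).
Return P2→Hub: 7.
Total = 4 + 5 + 11 + 7 + 2 + 7 = 36.

36 blocks along Hub → P3 → P5 → P4 → P1 → P2 → Hub.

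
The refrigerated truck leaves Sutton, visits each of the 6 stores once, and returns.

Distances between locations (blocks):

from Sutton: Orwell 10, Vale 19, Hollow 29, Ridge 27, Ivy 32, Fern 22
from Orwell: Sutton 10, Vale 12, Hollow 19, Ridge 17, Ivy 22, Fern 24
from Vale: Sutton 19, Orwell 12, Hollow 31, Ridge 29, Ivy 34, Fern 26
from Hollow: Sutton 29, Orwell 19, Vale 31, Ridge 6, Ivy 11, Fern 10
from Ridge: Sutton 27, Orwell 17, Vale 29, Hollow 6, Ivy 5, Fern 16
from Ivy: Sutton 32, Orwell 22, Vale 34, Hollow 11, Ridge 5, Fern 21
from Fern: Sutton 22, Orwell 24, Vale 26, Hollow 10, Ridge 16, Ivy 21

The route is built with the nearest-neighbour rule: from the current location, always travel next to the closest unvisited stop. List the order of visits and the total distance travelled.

At Sutton the remaining stops are Orwell 10, Vale 19, Fern 22, Ridge 27, Hollow 29, Ivy 32; go to Orwell.
At Orwell the remaining stops are Vale 12, Ridge 17, Hollow 19, Ivy 22, Fern 24; go to Vale.
At Vale the remaining stops are Fern 26, Ridge 29, Hollow 31, Ivy 34; go to Fern.
At Fern the remaining stops are Hollow 10, Ridge 16, Ivy 21; go to Hollow.
At Hollow the remaining stops are Ridge 6, Ivy 11; go to Ridge.
At Ridge the remaining stops are Ivy 5; go to Ivy.
Return Ivy→Sutton: 32.
Total = 10 + 12 + 26 + 10 + 6 + 5 + 32 = 101.

Total distance 101 blocks via the nearest-neighbour route Sutton → Orwell → Vale → Fern → Hollow → Ridge → Ivy → Sutton.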